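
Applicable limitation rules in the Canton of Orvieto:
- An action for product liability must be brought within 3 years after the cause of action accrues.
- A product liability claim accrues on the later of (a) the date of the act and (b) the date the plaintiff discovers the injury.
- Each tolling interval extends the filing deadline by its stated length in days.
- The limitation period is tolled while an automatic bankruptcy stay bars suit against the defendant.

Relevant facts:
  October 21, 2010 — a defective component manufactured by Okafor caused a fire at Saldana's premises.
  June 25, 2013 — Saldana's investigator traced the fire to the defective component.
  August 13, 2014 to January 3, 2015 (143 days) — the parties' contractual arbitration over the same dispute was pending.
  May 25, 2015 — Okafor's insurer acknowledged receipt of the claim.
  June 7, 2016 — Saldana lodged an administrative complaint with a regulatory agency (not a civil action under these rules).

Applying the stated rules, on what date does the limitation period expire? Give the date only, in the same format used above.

June 25, 2016

The claim accrued on June 25, 2013 — the later of the October 21, 2010 act and the June 25, 2013 discovery.
Adding the 3 years base period to June 25, 2013 gives a deadline of June 25, 2016, before any tolling.
No stated provision tolls the period for a pending arbitration, so the interval from August 13, 2014 to January 3, 2015 has no effect on the deadline.
The other events in the timeline have no effect on the limitation period under the stated rules.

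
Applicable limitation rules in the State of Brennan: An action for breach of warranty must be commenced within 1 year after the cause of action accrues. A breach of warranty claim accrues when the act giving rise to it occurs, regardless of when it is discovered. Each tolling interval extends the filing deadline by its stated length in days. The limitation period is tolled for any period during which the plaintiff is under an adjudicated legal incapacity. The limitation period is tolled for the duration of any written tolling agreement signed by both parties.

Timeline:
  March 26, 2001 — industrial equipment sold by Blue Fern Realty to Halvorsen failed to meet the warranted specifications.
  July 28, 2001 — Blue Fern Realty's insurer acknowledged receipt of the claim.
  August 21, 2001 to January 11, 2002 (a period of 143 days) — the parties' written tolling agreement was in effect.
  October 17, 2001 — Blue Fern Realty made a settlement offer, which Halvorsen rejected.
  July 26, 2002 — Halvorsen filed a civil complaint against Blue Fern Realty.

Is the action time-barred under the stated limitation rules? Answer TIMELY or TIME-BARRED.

The claim accrued on March 26, 2001, when the wrongful act occurred.
Adding the 1 year base period to March 26, 2001 gives a deadline of March 26, 2002, before any tolling.
The period was tolled for 143 days by the written tolling agreement (August 21, 2001 to January 11, 2002), pushing the deadline to August 16, 2002.
None of the other events listed affects the running of the period under the stated rules.
The July 26, 2002 filing precedes the August 16, 2002 deadline; the claim is timely.

TIMELY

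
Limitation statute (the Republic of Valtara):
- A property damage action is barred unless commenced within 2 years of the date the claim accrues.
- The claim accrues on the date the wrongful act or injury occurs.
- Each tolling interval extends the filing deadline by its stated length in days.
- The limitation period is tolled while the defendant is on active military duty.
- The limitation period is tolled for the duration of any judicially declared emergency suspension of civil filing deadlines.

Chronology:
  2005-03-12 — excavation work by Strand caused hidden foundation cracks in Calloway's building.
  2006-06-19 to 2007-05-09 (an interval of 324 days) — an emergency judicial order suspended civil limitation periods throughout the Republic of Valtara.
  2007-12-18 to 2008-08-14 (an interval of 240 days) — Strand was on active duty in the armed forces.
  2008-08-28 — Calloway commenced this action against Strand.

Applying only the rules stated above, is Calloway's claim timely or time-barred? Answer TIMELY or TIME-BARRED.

TIMELY

The claim accrued on 2005-03-12, when the wrongful act occurred.
The untolled deadline — 2 years after 2005-03-12 — is 2007-03-12.
The period was tolled for 324 days by the emergency suspension of filing deadlines (2006-06-19 to 2007-05-09), pushing the deadline to 2008-01-30.
The defendant's active military service from 2007-12-18 to 2008-08-14 tolled the period for 240 days, extending the deadline to 2008-09-26.
Filing on 2008-08-28 beat the 2008-09-26 deadline — the action is timely.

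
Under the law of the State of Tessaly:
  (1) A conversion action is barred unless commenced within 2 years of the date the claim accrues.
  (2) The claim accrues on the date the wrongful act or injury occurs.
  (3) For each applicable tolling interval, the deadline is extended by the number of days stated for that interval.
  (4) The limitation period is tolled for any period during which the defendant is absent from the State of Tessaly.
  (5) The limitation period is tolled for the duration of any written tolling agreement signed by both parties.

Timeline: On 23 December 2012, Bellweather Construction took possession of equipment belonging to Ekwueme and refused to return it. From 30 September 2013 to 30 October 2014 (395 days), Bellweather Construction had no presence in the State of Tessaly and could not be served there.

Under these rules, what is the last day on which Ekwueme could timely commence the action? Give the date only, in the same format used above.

The claim accrued on 23 December 2012, when the wrongful act occurred.
The untolled deadline — 2 years after 23 December 2012 — is 23 December 2014.
Because the defendant's absence from the jurisdiction ran from 30 September 2013 to 30 October 2014, the deadline is extended by 395 days to 22 January 2016.

22 January 2016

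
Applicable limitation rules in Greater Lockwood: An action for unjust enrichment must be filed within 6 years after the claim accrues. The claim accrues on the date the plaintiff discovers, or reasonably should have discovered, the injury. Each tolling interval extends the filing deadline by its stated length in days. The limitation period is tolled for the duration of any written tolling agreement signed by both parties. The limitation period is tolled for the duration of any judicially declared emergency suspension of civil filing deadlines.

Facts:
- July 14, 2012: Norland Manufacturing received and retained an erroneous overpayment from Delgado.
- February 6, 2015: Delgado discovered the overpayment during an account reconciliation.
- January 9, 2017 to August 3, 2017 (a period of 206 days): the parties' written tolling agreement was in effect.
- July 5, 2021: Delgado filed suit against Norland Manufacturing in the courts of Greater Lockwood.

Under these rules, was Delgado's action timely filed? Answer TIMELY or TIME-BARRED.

TIMELY

Accrual is tied to discovery, so the period began on February 6, 2015 rather than on July 14, 2012 when the act occurred.
6 years from February 6, 2015 is February 6, 2021.
The period was tolled for 206 days by the written tolling agreement (January 9, 2017 to August 3, 2017), pushing the deadline to August 31, 2021.
Filing on July 5, 2021 beat the August 31, 2021 deadline — the action is timely.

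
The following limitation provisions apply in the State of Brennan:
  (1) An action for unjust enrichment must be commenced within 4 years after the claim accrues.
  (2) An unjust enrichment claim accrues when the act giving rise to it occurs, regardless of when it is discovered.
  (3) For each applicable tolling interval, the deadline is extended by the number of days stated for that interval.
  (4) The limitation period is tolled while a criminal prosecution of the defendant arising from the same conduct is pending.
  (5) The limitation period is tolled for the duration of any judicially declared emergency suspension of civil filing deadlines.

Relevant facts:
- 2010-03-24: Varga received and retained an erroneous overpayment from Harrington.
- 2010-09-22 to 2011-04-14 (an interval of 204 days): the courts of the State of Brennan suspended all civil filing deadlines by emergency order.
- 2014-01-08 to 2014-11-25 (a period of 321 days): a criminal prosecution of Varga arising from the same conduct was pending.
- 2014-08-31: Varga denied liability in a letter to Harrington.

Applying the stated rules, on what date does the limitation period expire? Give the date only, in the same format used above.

The claim accrued on 2010-03-24, the date of the act.
4 years from 2010-03-24 is 2014-03-24.
The emergency suspension of filing deadlines from 2010-09-22 to 2011-04-14 tolled the period for 204 days, extending the deadline to 2014-10-14.
Because the pending criminal prosecution ran from 2014-01-08 to 2014-11-25, the deadline is extended by 321 days to 2015-08-31.
The other events in the timeline have no effect on the limitation period under the stated rules.

2015-08-31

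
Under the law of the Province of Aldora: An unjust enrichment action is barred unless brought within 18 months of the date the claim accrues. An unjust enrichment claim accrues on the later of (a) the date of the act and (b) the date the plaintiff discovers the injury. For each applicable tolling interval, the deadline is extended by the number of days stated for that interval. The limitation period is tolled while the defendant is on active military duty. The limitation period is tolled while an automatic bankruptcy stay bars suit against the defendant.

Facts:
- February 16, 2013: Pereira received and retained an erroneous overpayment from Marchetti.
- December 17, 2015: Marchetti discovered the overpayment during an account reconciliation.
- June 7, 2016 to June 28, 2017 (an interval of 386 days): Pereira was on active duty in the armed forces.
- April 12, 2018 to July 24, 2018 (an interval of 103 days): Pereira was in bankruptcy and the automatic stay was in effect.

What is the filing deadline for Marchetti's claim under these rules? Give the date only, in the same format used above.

October 19, 2018

Because discovery on December 17, 2015 post-dates the February 16, 2013 act, accrual under the later-of rule falls on December 17, 2015.
18 months from December 17, 2015 is June 17, 2017.
The period was tolled for 386 days by the defendant's active military service (June 7, 2016 to June 28, 2017), pushing the deadline to July 8, 2018.
Because the automatic bankruptcy stay ran from April 12, 2018 to July 24, 2018, the deadline is extended by 103 days to October 19, 2018.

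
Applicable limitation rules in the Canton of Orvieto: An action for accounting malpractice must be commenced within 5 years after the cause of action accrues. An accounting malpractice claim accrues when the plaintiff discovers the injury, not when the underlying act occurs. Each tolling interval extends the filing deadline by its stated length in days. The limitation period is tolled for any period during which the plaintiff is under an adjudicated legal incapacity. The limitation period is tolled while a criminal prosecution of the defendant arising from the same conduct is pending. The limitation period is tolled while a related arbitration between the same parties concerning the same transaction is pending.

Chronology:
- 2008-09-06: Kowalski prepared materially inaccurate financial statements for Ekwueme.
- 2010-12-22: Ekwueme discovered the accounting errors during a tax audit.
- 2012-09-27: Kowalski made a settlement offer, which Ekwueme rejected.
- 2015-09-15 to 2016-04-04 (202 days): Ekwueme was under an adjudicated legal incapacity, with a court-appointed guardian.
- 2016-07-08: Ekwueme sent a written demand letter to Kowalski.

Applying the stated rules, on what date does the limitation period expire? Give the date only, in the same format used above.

The claim did not accrue until Ekwueme discovered the injury on 2010-12-22; the 2008-09-06 act date does not start the clock under the stated rule.
The untolled deadline — 5 years after 2010-12-22 — is 2015-12-22.
Because the plaintiff's legal incapacity ran from 2015-09-15 to 2016-04-04, the deadline is extended by 202 days to 2016-07-11.
Nothing else in the chronology tolls or restarts the period.

2016-07-11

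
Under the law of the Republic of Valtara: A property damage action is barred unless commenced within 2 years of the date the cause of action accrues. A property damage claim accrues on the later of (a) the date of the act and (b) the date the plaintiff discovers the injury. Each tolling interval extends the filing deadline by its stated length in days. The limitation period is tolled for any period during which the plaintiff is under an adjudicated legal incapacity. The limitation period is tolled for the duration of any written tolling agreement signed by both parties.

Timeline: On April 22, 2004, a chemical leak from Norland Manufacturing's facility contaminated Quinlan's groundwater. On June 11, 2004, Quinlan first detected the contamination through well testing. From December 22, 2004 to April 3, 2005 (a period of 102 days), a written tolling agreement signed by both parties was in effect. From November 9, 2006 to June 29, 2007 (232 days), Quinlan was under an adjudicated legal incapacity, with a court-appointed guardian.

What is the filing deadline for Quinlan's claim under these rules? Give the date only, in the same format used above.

The claim accrued on June 11, 2004 — the later of the April 22, 2004 act and the June 11, 2004 discovery.
Adding the 2 years base period to June 11, 2004 gives a deadline of June 11, 2006, before any tolling.
The written tolling agreement from December 22, 2004 to April 3, 2005 tolled the period for 102 days, extending the deadline to September 21, 2006.
The plaintiff's legal incapacity starting November 9, 2006 came too late — the period had run on September 21, 2006 — and so does not extend the deadline.

September 21, 2006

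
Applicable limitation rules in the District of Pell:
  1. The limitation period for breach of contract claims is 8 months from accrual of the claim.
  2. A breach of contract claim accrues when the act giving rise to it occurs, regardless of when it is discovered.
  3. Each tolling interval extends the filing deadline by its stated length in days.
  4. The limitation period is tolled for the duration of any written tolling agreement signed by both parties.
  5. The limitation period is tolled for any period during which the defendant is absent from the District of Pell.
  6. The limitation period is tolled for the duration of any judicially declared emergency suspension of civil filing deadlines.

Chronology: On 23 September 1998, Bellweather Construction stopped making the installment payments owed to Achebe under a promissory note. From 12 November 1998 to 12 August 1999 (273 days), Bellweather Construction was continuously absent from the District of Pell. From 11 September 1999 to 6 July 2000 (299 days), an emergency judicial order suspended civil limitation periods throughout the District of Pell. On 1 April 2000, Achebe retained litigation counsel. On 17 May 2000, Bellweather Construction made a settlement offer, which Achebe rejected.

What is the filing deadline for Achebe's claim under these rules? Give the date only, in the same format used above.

The limitation period began to run on 23 September 1998.
The untolled deadline — 8 months after 23 September 1998 — is 23 May 1999.
The period was tolled for 273 days by the defendant's absence from the jurisdiction (12 November 1998 to 12 August 1999), pushing the deadline to 20 February 2000.
Because the emergency suspension of filing deadlines ran from 11 September 1999 to 6 July 2000, the deadline is extended by 299 days to 15 December 2000.
Nothing else in the chronology tolls or restarts the period.

15 December 2000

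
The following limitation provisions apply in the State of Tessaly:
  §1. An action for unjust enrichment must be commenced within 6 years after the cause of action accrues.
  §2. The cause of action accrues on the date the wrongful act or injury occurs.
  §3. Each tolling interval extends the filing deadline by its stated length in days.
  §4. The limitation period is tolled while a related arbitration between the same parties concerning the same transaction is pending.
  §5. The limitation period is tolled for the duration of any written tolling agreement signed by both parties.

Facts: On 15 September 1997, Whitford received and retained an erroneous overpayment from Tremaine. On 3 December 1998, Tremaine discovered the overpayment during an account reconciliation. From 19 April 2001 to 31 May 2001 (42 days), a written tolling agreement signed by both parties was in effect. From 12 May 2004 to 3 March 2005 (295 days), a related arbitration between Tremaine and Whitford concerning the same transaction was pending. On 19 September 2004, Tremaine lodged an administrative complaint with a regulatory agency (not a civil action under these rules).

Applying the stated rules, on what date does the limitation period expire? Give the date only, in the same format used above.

The claim accrued on 15 September 1997, when the wrongful act occurred; under the stated occurrence rule the 3 December 1998 discovery does not delay accrual.
The untolled deadline — 6 years after 15 September 1997 — is 15 September 2003.
The written tolling agreement from 19 April 2001 to 31 May 2001 tolled the period for 42 days, extending the deadline to 27 October 2003.
By the time the pending related arbitration began on 12 May 2004, the limitation period had already expired on 27 October 2003; that interval cannot revive it.
Nothing else in the chronology tolls or restarts the period.

27 October 2003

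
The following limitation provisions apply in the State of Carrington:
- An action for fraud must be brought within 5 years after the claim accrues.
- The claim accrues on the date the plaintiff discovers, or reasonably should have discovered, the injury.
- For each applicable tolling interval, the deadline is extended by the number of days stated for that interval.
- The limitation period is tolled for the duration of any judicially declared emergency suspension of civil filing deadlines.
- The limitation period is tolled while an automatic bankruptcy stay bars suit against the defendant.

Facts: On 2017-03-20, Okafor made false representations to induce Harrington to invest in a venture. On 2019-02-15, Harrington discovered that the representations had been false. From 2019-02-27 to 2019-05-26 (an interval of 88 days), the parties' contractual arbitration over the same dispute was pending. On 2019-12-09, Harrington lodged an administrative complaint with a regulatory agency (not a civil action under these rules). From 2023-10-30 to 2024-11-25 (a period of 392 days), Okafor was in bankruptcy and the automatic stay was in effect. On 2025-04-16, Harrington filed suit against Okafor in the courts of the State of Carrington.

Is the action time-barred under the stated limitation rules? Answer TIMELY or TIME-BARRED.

TIME-BARRED

The claim did not accrue until Harrington discovered the injury on 2019-02-15; the 2017-03-20 act date does not start the clock under the stated rule.
5 years from 2019-02-15 is 2024-02-15.
The period was tolled for 392 days by the automatic bankruptcy stay (2023-10-30 to 2024-11-25), pushing the deadline to 2025-03-13.
No stated provision tolls the period for a pending arbitration, so the interval from 2019-02-27 to 2019-05-26 has no effect on the deadline.
Nothing else in the chronology tolls or restarts the period.
Harrington filed on 2025-04-16, after the 2025-03-13 deadline, so the action is time-barred.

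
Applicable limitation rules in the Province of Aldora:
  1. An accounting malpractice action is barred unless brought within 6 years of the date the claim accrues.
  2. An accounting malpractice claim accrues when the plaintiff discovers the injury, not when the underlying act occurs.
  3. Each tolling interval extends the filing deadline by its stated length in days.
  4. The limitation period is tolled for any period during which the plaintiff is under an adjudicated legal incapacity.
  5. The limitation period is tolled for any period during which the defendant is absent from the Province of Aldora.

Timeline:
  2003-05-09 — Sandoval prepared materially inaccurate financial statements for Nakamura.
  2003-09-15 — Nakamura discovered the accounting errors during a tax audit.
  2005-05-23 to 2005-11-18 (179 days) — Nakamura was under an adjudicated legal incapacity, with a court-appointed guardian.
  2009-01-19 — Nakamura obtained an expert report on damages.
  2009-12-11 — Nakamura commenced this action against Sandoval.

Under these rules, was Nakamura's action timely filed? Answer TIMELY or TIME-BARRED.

TIMELY

Accrual is tied to discovery, so the period began on 2003-09-15 rather than on 2003-05-09 when the act occurred.
Adding the 6 years base period to 2003-09-15 gives a deadline of 2009-09-15, before any tolling.
The period was tolled for 179 days by the plaintiff's legal incapacity (2005-05-23 to 2005-11-18), pushing the deadline to 2010-03-13.
The other events in the timeline have no effect on the limitation period under the stated rules.
The 2009-12-11 filing precedes the 2010-03-13 deadline; the claim is timely.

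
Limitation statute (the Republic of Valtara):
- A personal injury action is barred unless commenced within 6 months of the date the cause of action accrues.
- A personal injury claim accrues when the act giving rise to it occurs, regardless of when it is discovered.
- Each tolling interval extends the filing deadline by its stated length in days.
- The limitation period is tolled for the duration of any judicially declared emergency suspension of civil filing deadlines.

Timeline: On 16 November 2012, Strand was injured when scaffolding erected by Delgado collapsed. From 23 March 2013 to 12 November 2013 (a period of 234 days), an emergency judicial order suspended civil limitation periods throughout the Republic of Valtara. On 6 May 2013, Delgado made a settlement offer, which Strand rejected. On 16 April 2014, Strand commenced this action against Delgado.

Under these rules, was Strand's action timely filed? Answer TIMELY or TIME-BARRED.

TIME-BARRED

The cause of action accrued on 16 November 2012, the date of the act.
6 months from 16 November 2012 is 16 May 2013.
Because the emergency suspension of filing deadlines ran from 23 March 2013 to 12 November 2013, the deadline is extended by 234 days to 5 January 2014.
Nothing else in the chronology tolls or restarts the period.
Strand filed on 16 April 2014, after the 5 January 2014 deadline, so the action is time-barred.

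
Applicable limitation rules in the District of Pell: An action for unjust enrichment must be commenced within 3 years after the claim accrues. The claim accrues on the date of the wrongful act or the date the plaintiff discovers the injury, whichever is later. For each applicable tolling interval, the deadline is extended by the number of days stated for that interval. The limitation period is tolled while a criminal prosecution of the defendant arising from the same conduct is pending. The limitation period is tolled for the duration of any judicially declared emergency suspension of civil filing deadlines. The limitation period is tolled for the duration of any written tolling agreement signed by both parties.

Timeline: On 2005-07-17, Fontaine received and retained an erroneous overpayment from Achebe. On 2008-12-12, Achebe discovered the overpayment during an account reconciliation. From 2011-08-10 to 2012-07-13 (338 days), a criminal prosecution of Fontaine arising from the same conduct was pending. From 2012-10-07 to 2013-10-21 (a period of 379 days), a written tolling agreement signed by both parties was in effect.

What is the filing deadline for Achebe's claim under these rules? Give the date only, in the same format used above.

2013-11-28

Taking the later of the act (2005-07-17) and discovery (2008-12-12), the claim accrued on 2008-12-12.
The untolled deadline — 3 years after 2008-12-12 — is 2011-12-12.
Because the pending criminal prosecution ran from 2011-08-10 to 2012-07-13, the deadline is extended by 338 days to 2012-11-14.
The period was tolled for 379 days by the written tolling agreement (2012-10-07 to 2013-10-21), pushing the deadline to 2013-11-28.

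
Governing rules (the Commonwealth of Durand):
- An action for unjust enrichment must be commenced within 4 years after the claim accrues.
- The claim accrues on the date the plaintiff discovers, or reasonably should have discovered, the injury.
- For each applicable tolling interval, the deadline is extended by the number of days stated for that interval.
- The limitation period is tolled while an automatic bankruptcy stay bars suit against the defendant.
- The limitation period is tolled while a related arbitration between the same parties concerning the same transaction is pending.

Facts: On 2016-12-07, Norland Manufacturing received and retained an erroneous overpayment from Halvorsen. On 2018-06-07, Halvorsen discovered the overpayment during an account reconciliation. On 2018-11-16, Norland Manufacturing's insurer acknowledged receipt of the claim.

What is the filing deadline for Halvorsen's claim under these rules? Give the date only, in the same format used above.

The claim did not accrue until Halvorsen discovered the injury on 2018-06-07; the 2016-12-07 act date does not start the clock under the stated rule.
4 years from 2018-06-07 is 2022-06-07.
The other events in the timeline have no effect on the limitation period under the stated rules.

2022-06-07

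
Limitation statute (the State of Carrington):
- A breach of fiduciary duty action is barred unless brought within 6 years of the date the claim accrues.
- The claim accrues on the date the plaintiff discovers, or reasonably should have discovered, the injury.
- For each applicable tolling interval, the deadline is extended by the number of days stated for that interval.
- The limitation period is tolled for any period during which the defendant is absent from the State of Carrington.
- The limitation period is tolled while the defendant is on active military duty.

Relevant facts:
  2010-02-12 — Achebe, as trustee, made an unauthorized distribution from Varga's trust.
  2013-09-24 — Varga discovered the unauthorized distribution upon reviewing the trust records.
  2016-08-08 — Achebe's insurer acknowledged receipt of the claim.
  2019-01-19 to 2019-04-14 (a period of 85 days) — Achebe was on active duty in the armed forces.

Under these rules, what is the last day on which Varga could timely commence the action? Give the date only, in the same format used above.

The claim did not accrue until Varga discovered the injury on 2013-09-24; the 2010-02-12 act date does not start the clock under the stated rule.
The untolled deadline — 6 years after 2013-09-24 — is 2019-09-24.
The period was tolled for 85 days by the defendant's active military service (2019-01-19 to 2019-04-14), pushing the deadline to 2019-12-18.
None of the other events listed affects the running of the period under the stated rules.

2019-12-18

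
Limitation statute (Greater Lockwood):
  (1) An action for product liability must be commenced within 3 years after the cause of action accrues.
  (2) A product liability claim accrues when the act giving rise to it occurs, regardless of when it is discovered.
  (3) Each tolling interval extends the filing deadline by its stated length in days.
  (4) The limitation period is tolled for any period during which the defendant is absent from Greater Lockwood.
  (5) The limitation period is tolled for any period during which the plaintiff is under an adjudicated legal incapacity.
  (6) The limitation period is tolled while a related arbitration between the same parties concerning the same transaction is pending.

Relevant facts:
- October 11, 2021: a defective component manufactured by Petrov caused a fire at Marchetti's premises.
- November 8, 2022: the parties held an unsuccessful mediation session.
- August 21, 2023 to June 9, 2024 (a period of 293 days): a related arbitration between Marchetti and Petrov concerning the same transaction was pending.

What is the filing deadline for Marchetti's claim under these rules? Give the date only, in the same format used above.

The claim accrued on October 11, 2021, when the wrongful act occurred.
Adding the 3 years base period to October 11, 2021 gives a deadline of October 11, 2024, before any tolling.
Because the pending related arbitration ran from August 21, 2023 to June 9, 2024, the deadline is extended by 293 days to July 31, 2025.
Nothing else in the chronology tolls or restarts the period.

July 31, 2025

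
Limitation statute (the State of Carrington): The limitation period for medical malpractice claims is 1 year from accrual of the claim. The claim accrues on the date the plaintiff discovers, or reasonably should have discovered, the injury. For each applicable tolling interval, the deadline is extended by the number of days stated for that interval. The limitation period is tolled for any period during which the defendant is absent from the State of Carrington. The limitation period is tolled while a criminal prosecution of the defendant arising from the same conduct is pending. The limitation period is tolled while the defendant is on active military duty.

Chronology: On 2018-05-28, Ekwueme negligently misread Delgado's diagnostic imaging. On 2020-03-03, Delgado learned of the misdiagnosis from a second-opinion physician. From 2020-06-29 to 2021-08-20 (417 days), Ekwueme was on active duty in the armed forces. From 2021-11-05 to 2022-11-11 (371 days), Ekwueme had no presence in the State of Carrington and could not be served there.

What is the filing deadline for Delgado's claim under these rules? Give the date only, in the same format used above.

2023-04-30

The claim did not accrue until Delgado discovered the injury on 2020-03-03; the 2018-05-28 act date does not start the clock under the stated rule.
Adding the 1 year base period to 2020-03-03 gives a deadline of 2021-03-03, before any tolling.
Because the defendant's active military service ran from 2020-06-29 to 2021-08-20, the deadline is extended by 417 days to 2022-04-24.
Because the defendant's absence from the jurisdiction ran from 2021-11-05 to 2022-11-11, the deadline is extended by 371 days to 2023-04-30.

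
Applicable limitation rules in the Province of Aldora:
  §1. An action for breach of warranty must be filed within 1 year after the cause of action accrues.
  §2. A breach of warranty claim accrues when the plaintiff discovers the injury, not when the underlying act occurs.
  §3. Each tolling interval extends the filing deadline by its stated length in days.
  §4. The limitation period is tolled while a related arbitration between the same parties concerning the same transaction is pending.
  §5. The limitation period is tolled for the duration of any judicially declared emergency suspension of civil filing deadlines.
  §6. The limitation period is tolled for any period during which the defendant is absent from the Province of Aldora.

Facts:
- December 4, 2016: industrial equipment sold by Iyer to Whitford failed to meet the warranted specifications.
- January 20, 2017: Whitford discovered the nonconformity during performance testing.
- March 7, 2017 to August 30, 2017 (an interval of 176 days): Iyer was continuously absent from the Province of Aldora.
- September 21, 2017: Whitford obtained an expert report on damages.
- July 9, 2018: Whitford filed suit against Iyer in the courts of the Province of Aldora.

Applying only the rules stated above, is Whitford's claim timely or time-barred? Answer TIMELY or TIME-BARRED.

TIMELY

Accrual is tied to discovery, so the period began on January 20, 2017 rather than on December 4, 2016 when the act occurred.
Adding the 1 year base period to January 20, 2017 gives a deadline of January 20, 2018, before any tolling.
The period was tolled for 176 days by the defendant's absence from the jurisdiction (March 7, 2017 to August 30, 2017), pushing the deadline to July 15, 2018.
The other events in the timeline have no effect on the limitation period under the stated rules.
The July 9, 2018 filing precedes the July 15, 2018 deadline; the claim is timely.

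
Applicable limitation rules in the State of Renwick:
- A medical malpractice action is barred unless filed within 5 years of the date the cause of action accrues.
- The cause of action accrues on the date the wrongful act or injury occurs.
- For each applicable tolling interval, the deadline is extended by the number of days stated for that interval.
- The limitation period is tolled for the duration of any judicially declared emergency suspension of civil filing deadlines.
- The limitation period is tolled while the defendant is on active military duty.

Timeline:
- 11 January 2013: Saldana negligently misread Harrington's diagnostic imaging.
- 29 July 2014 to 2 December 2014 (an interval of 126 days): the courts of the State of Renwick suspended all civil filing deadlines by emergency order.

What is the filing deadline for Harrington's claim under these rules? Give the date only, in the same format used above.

17 May 2018

The limitation period began to run on 11 January 2013.
5 years from 11 January 2013 is 11 January 2018.
The emergency suspension of filing deadlines from 29 July 2014 to 2 December 2014 tolled the period for 126 days, extending the deadline to 17 May 2018.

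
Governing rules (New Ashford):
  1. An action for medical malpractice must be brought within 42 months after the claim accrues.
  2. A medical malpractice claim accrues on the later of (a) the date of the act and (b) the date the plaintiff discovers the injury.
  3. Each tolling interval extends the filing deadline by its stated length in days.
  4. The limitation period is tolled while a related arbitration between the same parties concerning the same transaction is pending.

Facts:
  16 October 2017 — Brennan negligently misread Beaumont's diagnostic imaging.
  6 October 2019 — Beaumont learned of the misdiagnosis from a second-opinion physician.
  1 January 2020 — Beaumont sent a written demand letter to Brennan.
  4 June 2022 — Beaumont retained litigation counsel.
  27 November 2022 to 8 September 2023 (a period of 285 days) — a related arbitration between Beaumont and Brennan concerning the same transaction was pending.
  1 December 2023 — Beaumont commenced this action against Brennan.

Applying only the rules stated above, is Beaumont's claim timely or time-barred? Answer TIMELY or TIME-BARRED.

TIMELY

The claim accrued on 6 October 2019 — the later of the 16 October 2017 act and the 6 October 2019 discovery.
The untolled deadline — 42 months after 6 October 2019 — is 6 April 2023.
The period was tolled for 285 days by the pending related arbitration (27 November 2022 to 8 September 2023), pushing the deadline to 16 January 2024.
None of the other events listed affects the running of the period under the stated rules.
Filing on 1 December 2023 beat the 16 January 2024 deadline — the action is timely.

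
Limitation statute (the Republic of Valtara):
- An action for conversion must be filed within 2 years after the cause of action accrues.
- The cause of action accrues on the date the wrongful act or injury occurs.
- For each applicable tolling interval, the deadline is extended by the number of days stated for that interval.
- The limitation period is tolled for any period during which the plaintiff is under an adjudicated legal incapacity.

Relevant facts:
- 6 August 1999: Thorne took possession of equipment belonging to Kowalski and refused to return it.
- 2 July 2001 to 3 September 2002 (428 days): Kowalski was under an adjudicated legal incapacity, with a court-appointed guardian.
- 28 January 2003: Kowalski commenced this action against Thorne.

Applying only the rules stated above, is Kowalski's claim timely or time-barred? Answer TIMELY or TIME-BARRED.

TIME-BARRED

The claim accrued on 6 August 1999, when the wrongful act occurred.
The untolled deadline — 2 years after 6 August 1999 — is 6 August 2001.
Because the plaintiff's legal incapacity ran from 2 July 2001 to 3 September 2002, the deadline is extended by 428 days to 8 October 2002.
Kowalski filed on 28 January 2003, after the 8 October 2002 deadline, so the action is time-barred.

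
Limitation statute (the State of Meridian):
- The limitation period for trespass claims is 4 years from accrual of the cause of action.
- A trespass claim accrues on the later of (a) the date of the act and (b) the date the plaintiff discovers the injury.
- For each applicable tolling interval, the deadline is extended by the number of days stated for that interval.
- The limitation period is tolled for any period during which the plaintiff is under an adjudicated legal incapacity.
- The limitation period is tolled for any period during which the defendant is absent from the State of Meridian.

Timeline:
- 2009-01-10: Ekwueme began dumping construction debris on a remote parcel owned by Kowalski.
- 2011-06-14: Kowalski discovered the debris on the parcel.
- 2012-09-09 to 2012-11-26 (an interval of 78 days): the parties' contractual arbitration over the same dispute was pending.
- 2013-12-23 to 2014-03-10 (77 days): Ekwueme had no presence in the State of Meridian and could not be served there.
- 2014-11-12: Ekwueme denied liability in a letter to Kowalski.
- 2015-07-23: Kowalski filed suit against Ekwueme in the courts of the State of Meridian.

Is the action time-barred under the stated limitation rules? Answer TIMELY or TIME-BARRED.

TIMELY

Because discovery on 2011-06-14 post-dates the 2009-01-10 act, accrual under the later-of rule falls on 2011-06-14.
4 years from 2011-06-14 is 2015-06-14.
Because the defendant's absence from the jurisdiction ran from 2013-12-23 to 2014-03-10, the deadline is extended by 77 days to 2015-08-30.
No stated provision tolls the period for a pending arbitration, so the interval from 2012-09-09 to 2012-11-26 has no effect on the deadline.
Nothing else in the chronology tolls or restarts the period.
Kowalski filed on 2015-07-23, before the 2015-08-30 deadline, so the action is timely.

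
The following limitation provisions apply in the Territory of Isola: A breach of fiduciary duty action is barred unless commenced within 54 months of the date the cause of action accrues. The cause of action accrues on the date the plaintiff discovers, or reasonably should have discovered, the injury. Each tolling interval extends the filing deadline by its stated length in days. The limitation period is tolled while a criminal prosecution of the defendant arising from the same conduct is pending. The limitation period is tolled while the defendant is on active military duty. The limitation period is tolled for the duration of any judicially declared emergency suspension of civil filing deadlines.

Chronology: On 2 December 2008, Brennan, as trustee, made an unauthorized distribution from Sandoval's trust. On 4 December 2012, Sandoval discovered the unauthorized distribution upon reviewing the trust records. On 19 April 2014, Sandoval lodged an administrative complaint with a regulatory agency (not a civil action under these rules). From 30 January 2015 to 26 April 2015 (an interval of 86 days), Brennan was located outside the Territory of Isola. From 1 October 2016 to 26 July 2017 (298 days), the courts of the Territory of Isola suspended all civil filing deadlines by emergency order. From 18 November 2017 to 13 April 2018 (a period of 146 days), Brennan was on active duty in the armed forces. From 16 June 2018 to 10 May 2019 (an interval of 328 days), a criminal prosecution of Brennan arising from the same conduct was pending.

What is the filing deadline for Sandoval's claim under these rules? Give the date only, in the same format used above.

16 July 2019

Accrual is tied to discovery, so the period began on 4 December 2012 rather than on 2 December 2008 when the act occurred.
Adding the 54 months base period to 4 December 2012 gives a deadline of 4 June 2017, before any tolling.
The emergency suspension of filing deadlines from 1 October 2016 to 26 July 2017 tolled the period for 298 days, extending the deadline to 29 March 2018.
The period was tolled for 146 days by the defendant's active military service (18 November 2017 to 13 April 2018), pushing the deadline to 22 August 2018.
Because the pending criminal prosecution ran from 16 June 2018 to 10 May 2019, the deadline is extended by 328 days to 16 July 2019.
Although the defendant's absence ran from 30 January 2015 to 26 April 2015, the stated rules do not make that a tolling event, so it is disregarded.
Nothing else in the chronology tolls or restarts the period.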